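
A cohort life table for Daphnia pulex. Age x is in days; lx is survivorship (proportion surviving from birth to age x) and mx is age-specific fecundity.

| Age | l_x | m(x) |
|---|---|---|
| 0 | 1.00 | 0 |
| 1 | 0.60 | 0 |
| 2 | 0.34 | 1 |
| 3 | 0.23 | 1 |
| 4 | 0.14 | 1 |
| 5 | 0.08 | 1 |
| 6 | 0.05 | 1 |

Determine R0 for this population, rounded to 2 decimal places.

lx·mx by age: 0, 0, 0.34, 0.23, 0.14, 0.08, 0.05
R0 = Σ lx·mx = 0.84 → 0.84

0.84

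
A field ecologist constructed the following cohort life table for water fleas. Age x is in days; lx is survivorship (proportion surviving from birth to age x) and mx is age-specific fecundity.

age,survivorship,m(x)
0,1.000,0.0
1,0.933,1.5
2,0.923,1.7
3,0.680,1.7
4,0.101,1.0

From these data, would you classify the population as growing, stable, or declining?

growing

R0 = Σ lx·mx = 0 + 1.3995 + 1.5691 + 1.156 + 0.101 = 4.2256
R0 > 1, so the population is growing.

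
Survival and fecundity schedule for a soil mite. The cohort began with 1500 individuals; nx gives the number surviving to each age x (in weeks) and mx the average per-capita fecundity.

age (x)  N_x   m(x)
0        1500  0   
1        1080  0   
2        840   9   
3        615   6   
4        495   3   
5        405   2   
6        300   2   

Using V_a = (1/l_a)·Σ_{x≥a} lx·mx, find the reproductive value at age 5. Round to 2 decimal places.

lx = nx/n0 = nx/1500: 1, 0.72, 0.56, 0.41, 0.33, 0.27, 0.2
lx·mx for x ≥ 5: 0.54, 0.4 → sum = 0.94
V_5 = 0.94 / l_5 = 0.94 / 0.27 = 3.481481… → 3.48

3.48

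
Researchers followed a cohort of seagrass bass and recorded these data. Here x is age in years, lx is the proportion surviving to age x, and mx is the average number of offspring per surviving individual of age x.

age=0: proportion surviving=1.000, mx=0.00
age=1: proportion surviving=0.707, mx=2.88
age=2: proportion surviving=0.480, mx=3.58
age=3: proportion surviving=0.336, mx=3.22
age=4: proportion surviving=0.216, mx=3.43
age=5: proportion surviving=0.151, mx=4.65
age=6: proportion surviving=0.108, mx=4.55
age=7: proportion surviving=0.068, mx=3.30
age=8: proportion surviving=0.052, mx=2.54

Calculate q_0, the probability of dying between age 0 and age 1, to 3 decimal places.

q_0 = (l_0 − l_1) / l_0 = (1 − 0.707) / 1
     = 0.293 / 1 = 0.293 → 0.293

0.293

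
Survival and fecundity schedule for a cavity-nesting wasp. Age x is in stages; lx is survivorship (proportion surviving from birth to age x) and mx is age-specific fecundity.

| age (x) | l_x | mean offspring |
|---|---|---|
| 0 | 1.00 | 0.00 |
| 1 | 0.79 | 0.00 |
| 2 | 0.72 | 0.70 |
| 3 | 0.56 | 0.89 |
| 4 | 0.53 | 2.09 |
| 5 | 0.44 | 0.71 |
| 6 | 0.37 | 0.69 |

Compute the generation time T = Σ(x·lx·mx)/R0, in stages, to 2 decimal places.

3.74

lx·mx: 0, 0, 0.504, 0.4984, 1.1077, 0.3124, 0.2553 → R0 = 2.6778
x·lx·mx: 0, 0, 1.008, 1.4952, 4.4308, 1.562, 1.5318 → Σ = 10.0278
T = 10.0278 / 2.6778 = 3.74479… → 3.74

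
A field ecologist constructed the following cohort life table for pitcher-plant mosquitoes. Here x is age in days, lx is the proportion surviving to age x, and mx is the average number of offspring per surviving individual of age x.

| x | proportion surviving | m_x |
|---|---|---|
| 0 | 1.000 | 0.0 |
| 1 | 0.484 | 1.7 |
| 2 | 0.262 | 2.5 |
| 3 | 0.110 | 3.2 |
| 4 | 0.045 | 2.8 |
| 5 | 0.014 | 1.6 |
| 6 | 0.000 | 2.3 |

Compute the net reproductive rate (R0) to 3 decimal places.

1.978

lx·mx by age: 0, 0.8228, 0.655, 0.352, 0.126, 0.0224, 0
R0 = Σ lx·mx = 1.9782 → 1.978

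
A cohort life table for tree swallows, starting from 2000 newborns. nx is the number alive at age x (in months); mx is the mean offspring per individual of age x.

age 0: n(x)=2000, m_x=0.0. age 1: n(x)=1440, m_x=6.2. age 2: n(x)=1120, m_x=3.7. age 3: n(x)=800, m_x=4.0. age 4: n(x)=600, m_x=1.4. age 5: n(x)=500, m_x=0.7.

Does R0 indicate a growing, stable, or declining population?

lx = nx/n0 = nx/2000: 1, 0.72, 0.56, 0.4, 0.3, 0.25
R0 = Σ lx·mx = 0 + 4.464 + 2.072 + 1.6 + 0.42 + 0.175 = 8.731
R0 > 1, so the population is growing.

growing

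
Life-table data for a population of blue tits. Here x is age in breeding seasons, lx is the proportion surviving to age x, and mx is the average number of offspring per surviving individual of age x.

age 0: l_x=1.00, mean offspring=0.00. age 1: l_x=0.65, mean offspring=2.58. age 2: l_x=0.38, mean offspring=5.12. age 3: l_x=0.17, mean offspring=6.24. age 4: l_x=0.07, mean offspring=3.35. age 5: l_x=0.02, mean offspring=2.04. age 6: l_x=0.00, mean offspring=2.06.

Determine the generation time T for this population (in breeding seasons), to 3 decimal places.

lx·mx: 0, 1.677, 1.9456, 1.0608, 0.2345, 0.0408, 0 → R0 = 4.9587
x·lx·mx: 0, 1.677, 3.8912, 3.1824, 0.938, 0.204, 0 → Σ = 9.8926
T = 9.8926 / 4.9587 = 1.994999… → 1.995

1.995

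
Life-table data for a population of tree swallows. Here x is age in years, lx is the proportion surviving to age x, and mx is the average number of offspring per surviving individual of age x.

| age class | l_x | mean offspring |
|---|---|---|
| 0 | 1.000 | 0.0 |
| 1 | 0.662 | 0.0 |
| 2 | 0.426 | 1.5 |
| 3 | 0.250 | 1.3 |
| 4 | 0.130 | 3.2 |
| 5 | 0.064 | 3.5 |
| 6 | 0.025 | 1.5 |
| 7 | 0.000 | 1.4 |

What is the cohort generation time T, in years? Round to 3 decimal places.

lx·mx: 0, 0, 0.639, 0.325, 0.416, 0.224, 0.0375, 0 → R0 = 1.6415
x·lx·mx: 0, 0, 1.278, 0.975, 1.664, 1.12, 0.225, 0 → Σ = 5.262
T = 5.262 / 1.6415 = 3.205605… → 3.206

3.206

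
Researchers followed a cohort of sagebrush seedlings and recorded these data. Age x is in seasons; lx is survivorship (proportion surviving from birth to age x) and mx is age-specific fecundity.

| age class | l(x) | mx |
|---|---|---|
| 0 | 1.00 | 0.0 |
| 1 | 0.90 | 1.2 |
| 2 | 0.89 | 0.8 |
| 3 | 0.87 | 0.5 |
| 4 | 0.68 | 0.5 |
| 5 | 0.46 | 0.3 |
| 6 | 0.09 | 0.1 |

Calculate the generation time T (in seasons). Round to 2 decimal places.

lx·mx: 0, 1.08, 0.712, 0.435, 0.34, 0.138, 0.009 → R0 = 2.714
x·lx·mx: 0, 1.08, 1.424, 1.305, 1.36, 0.69, 0.054 → Σ = 5.913
T = 5.913 / 2.714 = 2.178703… → 2.18

2.18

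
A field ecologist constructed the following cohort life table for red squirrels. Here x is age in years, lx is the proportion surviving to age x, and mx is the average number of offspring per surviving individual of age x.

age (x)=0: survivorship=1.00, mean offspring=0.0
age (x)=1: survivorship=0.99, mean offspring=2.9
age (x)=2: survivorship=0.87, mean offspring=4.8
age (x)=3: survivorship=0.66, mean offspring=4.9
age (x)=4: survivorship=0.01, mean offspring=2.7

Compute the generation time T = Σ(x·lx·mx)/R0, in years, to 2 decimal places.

lx·mx: 0, 2.871, 4.176, 3.234, 0.027 → R0 = 10.308
x·lx·mx: 0, 2.871, 8.352, 9.702, 0.108 → Σ = 21.033
T = 21.033 / 10.308 = 2.040454… → 2.04

2.04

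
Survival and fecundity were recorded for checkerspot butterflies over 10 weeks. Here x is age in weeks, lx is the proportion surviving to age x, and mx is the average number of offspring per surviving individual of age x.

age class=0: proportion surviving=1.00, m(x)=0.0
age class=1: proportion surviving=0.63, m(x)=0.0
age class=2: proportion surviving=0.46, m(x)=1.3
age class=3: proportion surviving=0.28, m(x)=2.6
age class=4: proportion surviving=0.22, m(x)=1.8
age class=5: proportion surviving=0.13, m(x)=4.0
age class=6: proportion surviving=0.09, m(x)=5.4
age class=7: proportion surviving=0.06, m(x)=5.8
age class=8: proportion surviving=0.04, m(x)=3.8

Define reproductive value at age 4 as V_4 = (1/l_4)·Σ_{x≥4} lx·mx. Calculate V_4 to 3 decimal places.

lx·mx for x ≥ 4: 0.396, 0.52, 0.486, 0.348, 0.152 → sum = 1.902
V_4 = 1.902 / l_4 = 1.902 / 0.22 = 8.645455… → 8.645

8.645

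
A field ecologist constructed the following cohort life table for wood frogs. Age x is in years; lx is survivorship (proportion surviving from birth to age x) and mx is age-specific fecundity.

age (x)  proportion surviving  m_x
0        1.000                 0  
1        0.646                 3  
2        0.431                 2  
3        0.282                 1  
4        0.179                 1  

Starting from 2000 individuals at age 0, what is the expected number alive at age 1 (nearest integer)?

1292

Expected survivors = N0 · l_1 = 2000 × 0.646 = 1292 → 1292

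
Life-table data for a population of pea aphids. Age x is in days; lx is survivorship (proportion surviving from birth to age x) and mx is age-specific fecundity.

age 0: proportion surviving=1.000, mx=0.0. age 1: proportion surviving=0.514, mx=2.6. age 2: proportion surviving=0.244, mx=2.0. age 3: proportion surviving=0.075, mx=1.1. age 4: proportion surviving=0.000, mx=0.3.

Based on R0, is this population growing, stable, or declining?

R0 = Σ lx·mx = 0 + 1.3364 + 0.488 + 0.0825 + 0 = 1.9069
R0 > 1, so the population is growing.

growing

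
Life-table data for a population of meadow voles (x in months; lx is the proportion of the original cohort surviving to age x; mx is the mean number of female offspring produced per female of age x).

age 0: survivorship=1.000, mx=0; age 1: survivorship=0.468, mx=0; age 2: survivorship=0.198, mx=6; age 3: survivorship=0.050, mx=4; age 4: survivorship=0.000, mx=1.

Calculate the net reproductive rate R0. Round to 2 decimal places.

lx·mx by age: 0, 0, 1.188, 0.2, 0
R0 = Σ lx·mx = 1.388 → 1.39

1.39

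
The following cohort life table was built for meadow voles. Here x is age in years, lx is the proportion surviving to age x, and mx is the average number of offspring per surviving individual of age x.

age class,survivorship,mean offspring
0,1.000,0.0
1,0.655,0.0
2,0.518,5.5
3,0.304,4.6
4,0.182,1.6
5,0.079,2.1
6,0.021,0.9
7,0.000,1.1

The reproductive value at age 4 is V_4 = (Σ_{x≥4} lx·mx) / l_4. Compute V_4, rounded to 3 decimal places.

lx·mx for x ≥ 4: 0.2912, 0.1659, 0.0189, 0 → sum = 0.476
V_4 = 0.476 / l_4 = 0.476 / 0.182 = 2.615385… → 2.615

2.615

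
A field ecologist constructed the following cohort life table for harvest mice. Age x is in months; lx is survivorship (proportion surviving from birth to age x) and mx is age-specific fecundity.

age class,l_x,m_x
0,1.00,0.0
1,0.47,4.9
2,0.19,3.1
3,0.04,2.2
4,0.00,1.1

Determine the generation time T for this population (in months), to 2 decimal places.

1.26

lx·mx: 0, 2.303, 0.589, 0.088, 0 → R0 = 2.98
x·lx·mx: 0, 2.303, 1.178, 0.264, 0 → Σ = 3.745
T = 3.745 / 2.98 = 1.256711… → 1.26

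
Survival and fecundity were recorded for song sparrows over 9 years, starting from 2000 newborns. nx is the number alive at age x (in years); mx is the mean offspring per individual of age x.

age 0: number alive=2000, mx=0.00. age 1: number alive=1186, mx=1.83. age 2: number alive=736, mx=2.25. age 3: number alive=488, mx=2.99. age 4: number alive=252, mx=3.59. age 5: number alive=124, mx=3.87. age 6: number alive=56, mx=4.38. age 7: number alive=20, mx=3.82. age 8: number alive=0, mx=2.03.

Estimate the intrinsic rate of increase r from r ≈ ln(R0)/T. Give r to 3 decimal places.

0.489

lx = nx/n0 = nx/2000: 1, 0.593, 0.368, 0.244, 0.126, 0.062, 0.028, 0.01, 0
R0 = Σ lx·mx = 0 + 1.08519 + 0.828 + 0.72956 + 0.45234 + 0.23994 + 0.12264 + 0.0382 + 0 = 3.49587
Σ x·lx·mx = 8.94217; T = 8.94217/3.49587 = 2.55792…
r ≈ ln(R0)/T = ln(3.49587)/2.55792… = 0.4893… → 0.489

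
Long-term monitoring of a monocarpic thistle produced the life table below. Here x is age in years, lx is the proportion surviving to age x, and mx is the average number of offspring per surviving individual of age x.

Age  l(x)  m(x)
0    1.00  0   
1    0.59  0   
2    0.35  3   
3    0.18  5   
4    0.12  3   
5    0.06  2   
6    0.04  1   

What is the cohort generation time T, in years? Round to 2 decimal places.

lx·mx: 0, 0, 1.05, 0.9, 0.36, 0.12, 0.04 → R0 = 2.47
x·lx·mx: 0, 0, 2.1, 2.7, 1.44, 0.6, 0.24 → Σ = 7.08
T = 7.08 / 2.47 = 2.866397… → 2.87

2.87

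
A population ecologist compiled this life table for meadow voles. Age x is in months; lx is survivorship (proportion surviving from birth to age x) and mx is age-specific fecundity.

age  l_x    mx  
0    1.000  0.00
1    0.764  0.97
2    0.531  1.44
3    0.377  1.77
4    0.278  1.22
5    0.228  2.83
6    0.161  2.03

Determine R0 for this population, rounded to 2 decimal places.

lx·mx by age: 0, 0.74108, 0.76464, 0.66729, 0.33916, 0.64524, 0.32683
R0 = Σ lx·mx = 3.48424 → 3.48

3.48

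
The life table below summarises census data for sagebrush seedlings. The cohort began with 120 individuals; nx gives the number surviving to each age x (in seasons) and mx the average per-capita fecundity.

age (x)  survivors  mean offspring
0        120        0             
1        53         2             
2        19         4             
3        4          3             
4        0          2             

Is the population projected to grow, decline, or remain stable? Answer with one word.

growing

lx = nx/n0 = nx/120: 1, 0.44167…, 0.15833…, 0.03333…, 0
R0 = Σ lx·mx = 0 + 0.883333… + 0.633333… + 0.1… + 0 = 1.616667…
R0 > 1, so the population is growing.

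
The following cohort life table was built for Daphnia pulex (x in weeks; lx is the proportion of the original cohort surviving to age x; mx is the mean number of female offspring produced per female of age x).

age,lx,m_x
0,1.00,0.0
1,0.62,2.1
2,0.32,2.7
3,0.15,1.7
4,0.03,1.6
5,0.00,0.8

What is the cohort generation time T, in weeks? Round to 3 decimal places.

lx·mx: 0, 1.302, 0.864, 0.255, 0.048, 0 → R0 = 2.469
x·lx·mx: 0, 1.302, 1.728, 0.765, 0.192, 0 → Σ = 3.987
T = 3.987 / 2.469 = 1.614824… → 1.615

1.615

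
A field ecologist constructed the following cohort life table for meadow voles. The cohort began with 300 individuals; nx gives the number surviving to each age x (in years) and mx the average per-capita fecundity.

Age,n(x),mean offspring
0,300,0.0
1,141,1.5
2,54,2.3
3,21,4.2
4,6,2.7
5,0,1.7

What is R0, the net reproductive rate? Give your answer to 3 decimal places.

lx = nx/n0 = nx/300: 1, 0.47, 0.18, 0.07, 0.02, 0
lx·mx by age: 0, 0.705, 0.414, 0.294, 0.054, 0
R0 = Σ lx·mx = 1.467 → 1.467

1.467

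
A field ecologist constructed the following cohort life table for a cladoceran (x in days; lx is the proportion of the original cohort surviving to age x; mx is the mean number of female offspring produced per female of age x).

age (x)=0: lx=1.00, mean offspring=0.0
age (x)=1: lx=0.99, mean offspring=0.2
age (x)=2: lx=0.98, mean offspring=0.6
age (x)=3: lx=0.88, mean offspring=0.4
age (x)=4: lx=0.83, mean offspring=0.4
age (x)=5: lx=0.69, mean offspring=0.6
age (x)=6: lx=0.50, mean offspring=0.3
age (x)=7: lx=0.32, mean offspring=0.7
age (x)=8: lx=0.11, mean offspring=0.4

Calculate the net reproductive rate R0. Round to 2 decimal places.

lx·mx by age: 0, 0.198, 0.588, 0.352, 0.332, 0.414, 0.15, 0.224, 0.044
R0 = Σ lx·mx = 2.302 → 2.30

2.30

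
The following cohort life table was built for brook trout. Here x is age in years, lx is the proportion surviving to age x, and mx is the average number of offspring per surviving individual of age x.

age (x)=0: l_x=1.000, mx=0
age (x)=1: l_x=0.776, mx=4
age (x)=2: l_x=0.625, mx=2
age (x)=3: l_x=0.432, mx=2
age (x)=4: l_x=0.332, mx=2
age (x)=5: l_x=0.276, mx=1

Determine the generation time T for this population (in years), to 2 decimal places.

lx·mx: 0, 3.104, 1.25, 0.864, 0.664, 0.276 → R0 = 6.158
x·lx·mx: 0, 3.104, 2.5, 2.592, 2.656, 1.38 → Σ = 12.232
T = 12.232 / 6.158 = 1.986359… → 1.99

1.99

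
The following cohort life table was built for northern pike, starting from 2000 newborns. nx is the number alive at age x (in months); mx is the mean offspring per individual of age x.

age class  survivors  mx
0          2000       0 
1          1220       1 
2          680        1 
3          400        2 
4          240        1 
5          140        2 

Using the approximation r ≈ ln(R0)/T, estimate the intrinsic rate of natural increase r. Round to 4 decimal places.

lx = nx/n0 = nx/2000: 1, 0.61, 0.34, 0.2, 0.12, 0.07
R0 = Σ lx·mx = 0 + 0.61 + 0.34 + 0.4 + 0.12 + 0.14 = 1.61
Σ x·lx·mx = 3.67; T = 3.67/1.61 = 2.2795…
r ≈ ln(R0)/T = ln(1.61)/2.2795… = 0.20892… → 0.2089

0.2089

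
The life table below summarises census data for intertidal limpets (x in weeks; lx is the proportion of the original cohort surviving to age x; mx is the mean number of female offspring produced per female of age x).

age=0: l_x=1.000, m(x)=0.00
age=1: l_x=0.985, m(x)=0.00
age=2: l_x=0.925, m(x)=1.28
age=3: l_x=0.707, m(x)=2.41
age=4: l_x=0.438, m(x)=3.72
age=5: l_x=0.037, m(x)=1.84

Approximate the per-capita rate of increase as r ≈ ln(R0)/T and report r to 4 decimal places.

R0 = Σ lx·mx = 0 + 0 + 1.184 + 1.70387 + 1.62936 + 0.06808 = 4.58531
Σ x·lx·mx = 14.33745; T = 14.33745/4.58531 = 3.12682…
r ≈ ln(R0)/T = ln(4.58531)/3.12682… = 0.48703… → 0.4870

0.4870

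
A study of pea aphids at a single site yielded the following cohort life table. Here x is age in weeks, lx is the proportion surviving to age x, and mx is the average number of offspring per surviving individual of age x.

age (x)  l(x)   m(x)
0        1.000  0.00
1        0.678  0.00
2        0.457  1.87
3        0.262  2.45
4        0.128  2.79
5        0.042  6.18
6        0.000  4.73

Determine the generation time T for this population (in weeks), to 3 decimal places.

lx·mx: 0, 0, 0.85459, 0.6419, 0.35712, 0.25956, 0 → R0 = 2.11317
x·lx·mx: 0, 0, 1.70918, 1.9257, 1.42848, 1.2978, 0 → Σ = 6.36116
T = 6.36116 / 2.11317 = 3.010245… → 3.010

3.010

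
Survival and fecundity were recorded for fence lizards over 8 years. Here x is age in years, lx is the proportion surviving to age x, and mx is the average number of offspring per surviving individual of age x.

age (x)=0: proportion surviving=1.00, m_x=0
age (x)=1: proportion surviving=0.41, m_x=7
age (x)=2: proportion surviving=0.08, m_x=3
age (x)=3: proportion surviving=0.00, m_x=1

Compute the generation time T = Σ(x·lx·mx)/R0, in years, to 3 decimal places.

1.077

lx·mx: 0, 2.87, 0.24, 0 → R0 = 3.11
x·lx·mx: 0, 2.87, 0.48, 0 → Σ = 3.35
T = 3.35 / 3.11 = 1.07717… → 1.077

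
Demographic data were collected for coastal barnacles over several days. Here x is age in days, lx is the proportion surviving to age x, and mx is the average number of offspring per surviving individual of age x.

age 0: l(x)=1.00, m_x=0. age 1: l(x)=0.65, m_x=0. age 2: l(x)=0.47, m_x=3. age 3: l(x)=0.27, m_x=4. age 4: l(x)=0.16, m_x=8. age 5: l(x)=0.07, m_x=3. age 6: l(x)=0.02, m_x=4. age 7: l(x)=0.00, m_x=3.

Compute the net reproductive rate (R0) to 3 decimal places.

4.060

lx·mx by age: 0, 0, 1.41, 1.08, 1.28, 0.21, 0.08, 0
R0 = Σ lx·mx = 4.06 → 4.060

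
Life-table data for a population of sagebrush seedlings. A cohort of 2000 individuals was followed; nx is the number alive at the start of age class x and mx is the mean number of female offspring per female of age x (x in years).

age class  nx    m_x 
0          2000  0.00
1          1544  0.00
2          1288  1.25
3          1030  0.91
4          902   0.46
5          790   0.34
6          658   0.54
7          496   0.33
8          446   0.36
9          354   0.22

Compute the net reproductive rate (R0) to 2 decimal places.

1.99

lx = nx/n0 = nx/2000: 1, 0.772, 0.644, 0.515, 0.451, 0.395, 0.329, 0.248, 0.223, 0.177
lx·mx by age: 0, 0, 0.805, 0.46865, 0.20746, 0.1343, 0.17766, 0.08184, 0.08028, 0.03894
R0 = Σ lx·mx = 1.99413 → 1.99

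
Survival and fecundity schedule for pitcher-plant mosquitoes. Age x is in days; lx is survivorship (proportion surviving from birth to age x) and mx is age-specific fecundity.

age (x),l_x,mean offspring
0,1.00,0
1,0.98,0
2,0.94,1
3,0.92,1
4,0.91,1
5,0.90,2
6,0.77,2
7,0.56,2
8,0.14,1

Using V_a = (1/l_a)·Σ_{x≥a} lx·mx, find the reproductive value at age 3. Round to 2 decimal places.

lx·mx for x ≥ 3: 0.92, 0.91, 1.8, 1.54, 1.12, 0.14 → sum = 6.43
V_3 = 6.43 / l_3 = 6.43 / 0.92 = 6.98913… → 6.99

6.99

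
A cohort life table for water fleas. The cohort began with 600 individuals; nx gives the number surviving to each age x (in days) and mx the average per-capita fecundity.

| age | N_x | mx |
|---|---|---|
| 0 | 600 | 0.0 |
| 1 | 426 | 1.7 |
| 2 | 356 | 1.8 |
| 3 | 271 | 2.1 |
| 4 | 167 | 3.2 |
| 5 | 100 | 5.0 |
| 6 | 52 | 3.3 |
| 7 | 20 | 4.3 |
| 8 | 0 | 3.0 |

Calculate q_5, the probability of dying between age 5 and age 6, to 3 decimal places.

lx = nx/n0 = nx/600: 1, 0.71, 0.59333…, 0.45167…, 0.27833…, 0.16667…, 0.08667…, 0.03333…, 0
q_5 = (l_5 − l_6) / l_5 = (0.166667… − 0.086667…) / 0.166667…
     = 0.08… / 0.166667… = 0.48… → 0.480

0.480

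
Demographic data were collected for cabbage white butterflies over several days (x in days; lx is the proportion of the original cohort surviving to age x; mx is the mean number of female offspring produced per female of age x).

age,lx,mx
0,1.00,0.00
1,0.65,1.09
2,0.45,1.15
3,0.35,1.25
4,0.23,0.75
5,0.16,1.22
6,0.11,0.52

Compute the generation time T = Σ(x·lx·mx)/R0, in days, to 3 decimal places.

2.425

lx·mx: 0, 0.7085, 0.5175, 0.4375, 0.1725, 0.1952, 0.0572 → R0 = 2.0884
x·lx·mx: 0, 0.7085, 1.035, 1.3125, 0.69, 0.976, 0.3432 → Σ = 5.0652
T = 5.0652 / 2.0884 = 2.425397… → 2.425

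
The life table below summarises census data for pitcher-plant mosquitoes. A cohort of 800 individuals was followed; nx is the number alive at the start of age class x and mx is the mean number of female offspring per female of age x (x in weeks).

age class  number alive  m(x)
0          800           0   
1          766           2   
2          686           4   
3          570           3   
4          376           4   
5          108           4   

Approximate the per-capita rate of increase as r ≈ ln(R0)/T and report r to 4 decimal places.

0.8936

lx = nx/n0 = nx/800: 1, 0.9575, 0.8575, 0.7125, 0.47, 0.135
R0 = Σ lx·mx = 0 + 1.915 + 3.43 + 2.1375 + 1.88 + 0.54 = 9.9025
Σ x·lx·mx = 25.4075; T = 25.4075/9.9025 = 2.56577…
r ≈ ln(R0)/T = ln(9.9025)/2.56577… = 0.893607… → 0.8936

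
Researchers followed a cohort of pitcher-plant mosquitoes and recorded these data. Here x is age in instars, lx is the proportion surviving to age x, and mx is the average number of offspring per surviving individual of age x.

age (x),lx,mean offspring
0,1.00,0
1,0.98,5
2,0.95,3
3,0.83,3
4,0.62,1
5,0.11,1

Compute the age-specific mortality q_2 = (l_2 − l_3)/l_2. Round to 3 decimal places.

q_2 = (l_2 − l_3) / l_2 = (0.95 − 0.83) / 0.95
     = 0.12 / 0.95 = 0.126316… → 0.126

0.126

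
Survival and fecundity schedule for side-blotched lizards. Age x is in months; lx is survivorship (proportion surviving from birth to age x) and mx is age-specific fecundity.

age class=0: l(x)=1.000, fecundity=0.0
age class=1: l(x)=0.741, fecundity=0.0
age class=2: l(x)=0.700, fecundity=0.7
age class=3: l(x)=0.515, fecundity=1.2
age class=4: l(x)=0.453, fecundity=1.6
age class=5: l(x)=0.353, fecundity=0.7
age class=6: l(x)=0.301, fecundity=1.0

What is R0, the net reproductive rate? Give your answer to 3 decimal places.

lx·mx by age: 0, 0, 0.49, 0.618, 0.7248, 0.2471, 0.301
R0 = Σ lx·mx = 2.3809 → 2.381

2.381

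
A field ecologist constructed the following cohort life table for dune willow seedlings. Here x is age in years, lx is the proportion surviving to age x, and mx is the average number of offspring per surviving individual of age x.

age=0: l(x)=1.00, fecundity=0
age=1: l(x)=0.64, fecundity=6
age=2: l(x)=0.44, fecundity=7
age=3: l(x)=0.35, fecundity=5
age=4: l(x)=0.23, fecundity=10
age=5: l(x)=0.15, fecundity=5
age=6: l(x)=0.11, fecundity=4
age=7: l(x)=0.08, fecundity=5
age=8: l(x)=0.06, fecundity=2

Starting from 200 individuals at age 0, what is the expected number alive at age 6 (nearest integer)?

Expected survivors = N0 · l_6 = 200 × 0.11 = 22 → 22

22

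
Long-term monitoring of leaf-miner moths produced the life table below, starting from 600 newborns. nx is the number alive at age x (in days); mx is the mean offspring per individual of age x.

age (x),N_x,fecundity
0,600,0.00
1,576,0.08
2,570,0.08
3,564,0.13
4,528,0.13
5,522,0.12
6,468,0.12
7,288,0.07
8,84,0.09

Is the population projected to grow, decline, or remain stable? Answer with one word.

lx = nx/n0 = nx/600: 1, 0.96, 0.95, 0.94, 0.88, 0.87, 0.78, 0.48, 0.14
R0 = Σ lx·mx = 0 + 0.0768 + 0.076 + 0.1222 + 0.1144 + 0.1044 + 0.0936 + 0.0336 + 0.0126 = 0.6336
R0 < 1, so the population is declining.

declining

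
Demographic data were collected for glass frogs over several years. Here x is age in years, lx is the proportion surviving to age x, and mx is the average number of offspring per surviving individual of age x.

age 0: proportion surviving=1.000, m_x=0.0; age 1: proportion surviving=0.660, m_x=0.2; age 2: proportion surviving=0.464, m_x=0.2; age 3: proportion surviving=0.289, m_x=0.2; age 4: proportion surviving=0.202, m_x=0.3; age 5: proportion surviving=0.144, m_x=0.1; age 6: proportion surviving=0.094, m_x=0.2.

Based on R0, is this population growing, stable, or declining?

R0 = Σ lx·mx = 0 + 0.132 + 0.0928 + 0.0578 + 0.0606 + 0.0144 + 0.0188 = 0.3764
R0 < 1, so the population is declining.

declining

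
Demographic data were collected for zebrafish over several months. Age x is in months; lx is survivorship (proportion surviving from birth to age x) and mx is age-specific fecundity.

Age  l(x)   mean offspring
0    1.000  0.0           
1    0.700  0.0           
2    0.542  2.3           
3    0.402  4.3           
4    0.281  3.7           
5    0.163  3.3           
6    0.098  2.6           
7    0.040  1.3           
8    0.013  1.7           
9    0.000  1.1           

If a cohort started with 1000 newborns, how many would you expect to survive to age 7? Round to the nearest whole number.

40

Expected survivors = N0 · l_7 = 1000 × 0.040 = 40 → 40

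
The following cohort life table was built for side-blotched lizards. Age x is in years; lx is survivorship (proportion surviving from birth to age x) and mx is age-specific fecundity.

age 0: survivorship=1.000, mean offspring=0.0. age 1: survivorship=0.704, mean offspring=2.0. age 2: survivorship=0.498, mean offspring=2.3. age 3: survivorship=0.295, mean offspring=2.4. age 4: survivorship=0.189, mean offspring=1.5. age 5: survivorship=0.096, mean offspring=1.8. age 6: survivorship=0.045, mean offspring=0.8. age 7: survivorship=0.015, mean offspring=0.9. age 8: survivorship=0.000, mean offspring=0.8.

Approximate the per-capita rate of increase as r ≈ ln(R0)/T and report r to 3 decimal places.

0.614

R0 = Σ lx·mx = 0 + 1.408 + 1.1454 + 0.708 + 0.2835 + 0.1728 + 0.036 + 0.0135 + 0 = 3.7672
Σ x·lx·mx = 8.1313; T = 8.1313/3.7672 = 2.15845…
r ≈ ln(R0)/T = ln(3.7672)/2.15845… = 0.61448… → 0.614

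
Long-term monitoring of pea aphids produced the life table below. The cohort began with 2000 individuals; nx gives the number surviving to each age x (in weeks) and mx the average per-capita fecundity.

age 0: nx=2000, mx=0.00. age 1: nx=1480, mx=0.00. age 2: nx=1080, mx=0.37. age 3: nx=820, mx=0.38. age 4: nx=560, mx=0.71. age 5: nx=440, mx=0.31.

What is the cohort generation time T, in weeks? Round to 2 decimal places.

lx = nx/n0 = nx/2000: 1, 0.74, 0.54, 0.41, 0.28, 0.22
lx·mx: 0, 0, 0.1998, 0.1558, 0.1988, 0.0682 → R0 = 0.6226
x·lx·mx: 0, 0, 0.3996, 0.4674, 0.7952, 0.341 → Σ = 2.0032
T = 2.0032 / 0.6226 = 3.217475… → 3.22

3.22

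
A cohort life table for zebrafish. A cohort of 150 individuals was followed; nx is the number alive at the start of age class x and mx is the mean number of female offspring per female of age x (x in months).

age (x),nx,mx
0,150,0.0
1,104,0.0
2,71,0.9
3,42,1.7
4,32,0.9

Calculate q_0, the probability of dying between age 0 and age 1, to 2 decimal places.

lx = nx/n0 = nx/150: 1, 0.69333…, 0.47333…, 0.28, 0.21333…
q_0 = (l_0 − l_1) / l_0 = (1 − 0.693333…) / 1
     = 0.306667… / 1 = 0.306667… → 0.31

0.31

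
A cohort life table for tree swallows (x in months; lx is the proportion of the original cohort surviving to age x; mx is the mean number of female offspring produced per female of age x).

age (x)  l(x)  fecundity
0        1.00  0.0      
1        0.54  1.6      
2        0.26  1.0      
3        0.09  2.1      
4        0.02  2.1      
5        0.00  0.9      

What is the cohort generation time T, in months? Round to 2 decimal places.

lx·mx: 0, 0.864, 0.26, 0.189, 0.042, 0 → R0 = 1.355
x·lx·mx: 0, 0.864, 0.52, 0.567, 0.168, 0 → Σ = 2.119
T = 2.119 / 1.355 = 1.563838… → 1.56

1.56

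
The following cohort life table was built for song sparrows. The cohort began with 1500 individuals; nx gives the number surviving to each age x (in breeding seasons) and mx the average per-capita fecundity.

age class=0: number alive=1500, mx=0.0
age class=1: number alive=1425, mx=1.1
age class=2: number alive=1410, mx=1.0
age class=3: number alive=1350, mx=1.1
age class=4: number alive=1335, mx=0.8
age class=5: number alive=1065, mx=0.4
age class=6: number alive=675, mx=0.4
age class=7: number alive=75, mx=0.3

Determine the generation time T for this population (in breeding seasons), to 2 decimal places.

2.72

lx = nx/n0 = nx/1500: 1, 0.95, 0.94, 0.9, 0.89, 0.71, 0.45, 0.05
lx·mx: 0, 1.045, 0.94, 0.99, 0.712, 0.284, 0.18, 0.015 → R0 = 4.166
x·lx·mx: 0, 1.045, 1.88, 2.97, 2.848, 1.42, 1.08, 0.105 → Σ = 11.348
T = 11.348 / 4.166 = 2.723956… → 2.72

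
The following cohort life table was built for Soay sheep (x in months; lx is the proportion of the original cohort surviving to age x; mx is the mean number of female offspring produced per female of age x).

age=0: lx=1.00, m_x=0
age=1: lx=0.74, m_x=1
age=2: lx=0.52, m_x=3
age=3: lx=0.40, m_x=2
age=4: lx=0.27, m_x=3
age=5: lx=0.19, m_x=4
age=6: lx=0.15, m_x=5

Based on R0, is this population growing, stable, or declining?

R0 = Σ lx·mx = 0 + 0.74 + 1.56 + 0.8 + 0.81 + 0.76 + 0.75 = 5.42
R0 > 1, so the population is growing.

growing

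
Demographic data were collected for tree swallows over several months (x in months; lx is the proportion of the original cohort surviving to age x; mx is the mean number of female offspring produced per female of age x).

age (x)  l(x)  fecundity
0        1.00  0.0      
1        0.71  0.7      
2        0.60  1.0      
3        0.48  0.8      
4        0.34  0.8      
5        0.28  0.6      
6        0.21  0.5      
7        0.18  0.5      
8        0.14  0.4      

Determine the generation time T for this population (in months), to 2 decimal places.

2.99

lx·mx: 0, 0.497, 0.6, 0.384, 0.272, 0.168, 0.105, 0.09, 0.056 → R0 = 2.172
x·lx·mx: 0, 0.497, 1.2, 1.152, 1.088, 0.84, 0.63, 0.63, 0.448 → Σ = 6.485
T = 6.485 / 2.172 = 2.985727… → 2.99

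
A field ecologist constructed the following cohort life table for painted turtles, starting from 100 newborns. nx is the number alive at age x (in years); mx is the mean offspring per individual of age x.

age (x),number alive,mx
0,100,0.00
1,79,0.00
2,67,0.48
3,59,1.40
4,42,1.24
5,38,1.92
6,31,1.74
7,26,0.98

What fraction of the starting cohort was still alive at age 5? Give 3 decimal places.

0.380

l_5 = n_5/n_0 = 38/100 = 0.38 → 0.380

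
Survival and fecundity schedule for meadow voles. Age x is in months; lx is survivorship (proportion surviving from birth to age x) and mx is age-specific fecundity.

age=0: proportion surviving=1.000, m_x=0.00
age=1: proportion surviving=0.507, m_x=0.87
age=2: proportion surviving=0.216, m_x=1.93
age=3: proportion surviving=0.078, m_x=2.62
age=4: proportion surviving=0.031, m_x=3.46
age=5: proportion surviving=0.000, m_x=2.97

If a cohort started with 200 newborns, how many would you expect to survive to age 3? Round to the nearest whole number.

Expected survivors = N0 · l_3 = 200 × 0.078 = 15.6 → 16

16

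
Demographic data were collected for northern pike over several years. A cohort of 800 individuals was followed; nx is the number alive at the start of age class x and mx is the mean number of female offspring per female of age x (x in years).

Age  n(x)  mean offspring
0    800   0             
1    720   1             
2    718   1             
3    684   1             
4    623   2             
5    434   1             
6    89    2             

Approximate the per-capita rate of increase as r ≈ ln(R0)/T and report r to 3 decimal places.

lx = nx/n0 = nx/800: 1, 0.9, 0.8975, 0.855, 0.77875, 0.5425, 0.11125
R0 = Σ lx·mx = 0 + 0.9 + 0.8975 + 0.855 + 1.5575 + 0.5425 + 0.2225 = 4.975
Σ x·lx·mx = 15.5375; T = 15.5375/4.975 = 3.12312…
r ≈ ln(R0)/T = ln(4.975)/3.12312… = 0.51373… → 0.514

0.514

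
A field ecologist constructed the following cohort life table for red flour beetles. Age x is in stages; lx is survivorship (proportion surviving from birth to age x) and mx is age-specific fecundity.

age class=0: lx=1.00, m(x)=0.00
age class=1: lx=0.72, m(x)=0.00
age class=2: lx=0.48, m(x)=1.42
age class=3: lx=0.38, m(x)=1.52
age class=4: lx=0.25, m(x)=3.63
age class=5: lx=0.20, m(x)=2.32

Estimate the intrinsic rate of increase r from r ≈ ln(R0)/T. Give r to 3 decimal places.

0.281

R0 = Σ lx·mx = 0 + 0 + 0.6816 + 0.5776 + 0.9075 + 0.464 = 2.6307
Σ x·lx·mx = 9.046; T = 9.046/2.6307 = 3.43863…
r ≈ ln(R0)/T = ln(2.6307)/3.43863… = 0.28129… → 0.281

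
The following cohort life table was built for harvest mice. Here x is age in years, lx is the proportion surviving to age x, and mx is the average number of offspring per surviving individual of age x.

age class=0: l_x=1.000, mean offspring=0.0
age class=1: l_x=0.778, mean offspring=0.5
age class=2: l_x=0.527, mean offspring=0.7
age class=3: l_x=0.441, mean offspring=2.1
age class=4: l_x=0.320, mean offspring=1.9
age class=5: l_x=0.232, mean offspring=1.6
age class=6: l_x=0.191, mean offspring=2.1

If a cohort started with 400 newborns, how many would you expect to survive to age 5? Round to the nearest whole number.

Expected survivors = N0 · l_5 = 400 × 0.232 = 92.8 → 93

93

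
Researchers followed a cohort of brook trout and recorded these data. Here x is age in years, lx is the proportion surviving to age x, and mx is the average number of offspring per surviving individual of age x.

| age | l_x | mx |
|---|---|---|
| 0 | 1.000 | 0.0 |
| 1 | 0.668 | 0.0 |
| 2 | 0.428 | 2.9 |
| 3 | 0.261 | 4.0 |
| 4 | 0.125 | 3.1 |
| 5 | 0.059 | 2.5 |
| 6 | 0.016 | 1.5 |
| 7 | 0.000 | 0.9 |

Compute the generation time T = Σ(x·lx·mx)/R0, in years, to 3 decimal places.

lx·mx: 0, 0, 1.2412, 1.044, 0.3875, 0.1475, 0.024, 0 → R0 = 2.8442
x·lx·mx: 0, 0, 2.4824, 3.132, 1.55, 0.7375, 0.144, 0 → Σ = 8.0459
T = 8.0459 / 2.8442 = 2.82888… → 2.829

2.829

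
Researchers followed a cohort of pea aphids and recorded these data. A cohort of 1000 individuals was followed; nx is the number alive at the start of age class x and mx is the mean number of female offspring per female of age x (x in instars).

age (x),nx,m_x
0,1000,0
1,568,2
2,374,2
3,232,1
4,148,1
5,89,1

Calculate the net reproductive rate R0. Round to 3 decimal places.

2.353

lx = nx/n0 = nx/1000: 1, 0.568, 0.374, 0.232, 0.148, 0.089
lx·mx by age: 0, 1.136, 0.748, 0.232, 0.148, 0.089
R0 = Σ lx·mx = 2.353 → 2.353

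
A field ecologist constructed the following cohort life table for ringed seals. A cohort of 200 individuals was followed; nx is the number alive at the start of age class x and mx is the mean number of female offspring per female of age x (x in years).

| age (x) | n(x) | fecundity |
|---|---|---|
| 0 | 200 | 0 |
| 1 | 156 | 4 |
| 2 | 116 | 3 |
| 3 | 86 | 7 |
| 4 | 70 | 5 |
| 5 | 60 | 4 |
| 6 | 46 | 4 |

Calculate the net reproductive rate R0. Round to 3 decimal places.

lx = nx/n0 = nx/200: 1, 0.78, 0.58, 0.43, 0.35, 0.3, 0.23
lx·mx by age: 0, 3.12, 1.74, 3.01, 1.75, 1.2, 0.92
R0 = Σ lx·mx = 11.74 → 11.740

11.740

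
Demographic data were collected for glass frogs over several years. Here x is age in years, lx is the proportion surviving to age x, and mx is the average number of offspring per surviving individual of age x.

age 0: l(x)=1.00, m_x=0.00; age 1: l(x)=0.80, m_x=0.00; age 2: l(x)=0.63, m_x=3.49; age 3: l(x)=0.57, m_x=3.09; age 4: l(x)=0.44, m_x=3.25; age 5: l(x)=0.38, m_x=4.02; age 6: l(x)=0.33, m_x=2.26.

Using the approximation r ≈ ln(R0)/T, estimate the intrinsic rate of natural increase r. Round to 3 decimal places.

0.567

R0 = Σ lx·mx = 0 + 0 + 2.1987 + 1.7613 + 1.43 + 1.5276 + 0.7458 = 7.6634
Σ x·lx·mx = 27.5141; T = 27.5141/7.6634 = 3.59033…
r ≈ ln(R0)/T = ln(7.6634)/3.59033… = 0.56721… → 0.567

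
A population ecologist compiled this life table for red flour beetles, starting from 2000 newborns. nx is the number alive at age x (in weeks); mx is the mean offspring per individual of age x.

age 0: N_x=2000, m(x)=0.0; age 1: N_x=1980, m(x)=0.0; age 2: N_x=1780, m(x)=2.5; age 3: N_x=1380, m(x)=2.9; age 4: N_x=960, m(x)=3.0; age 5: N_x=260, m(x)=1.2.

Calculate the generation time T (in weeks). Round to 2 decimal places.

lx = nx/n0 = nx/2000: 1, 0.99, 0.89, 0.69, 0.48, 0.13
lx·mx: 0, 0, 2.225, 2.001, 1.44, 0.156 → R0 = 5.822
x·lx·mx: 0, 0, 4.45, 6.003, 5.76, 0.78 → Σ = 16.993
T = 16.993 / 5.822 = 2.918756… → 2.92

2.92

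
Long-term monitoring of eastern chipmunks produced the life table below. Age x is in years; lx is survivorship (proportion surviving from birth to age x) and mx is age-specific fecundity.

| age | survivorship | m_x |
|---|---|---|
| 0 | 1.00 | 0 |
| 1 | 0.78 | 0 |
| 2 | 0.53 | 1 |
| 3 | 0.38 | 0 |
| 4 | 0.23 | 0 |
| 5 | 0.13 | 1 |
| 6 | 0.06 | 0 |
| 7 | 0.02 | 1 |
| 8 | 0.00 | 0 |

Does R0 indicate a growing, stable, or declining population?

declining

R0 = Σ lx·mx = 0 + 0 + 0.53 + 0 + 0 + 0.13 + 0 + 0.02 + 0 = 0.68
R0 < 1, so the population is declining.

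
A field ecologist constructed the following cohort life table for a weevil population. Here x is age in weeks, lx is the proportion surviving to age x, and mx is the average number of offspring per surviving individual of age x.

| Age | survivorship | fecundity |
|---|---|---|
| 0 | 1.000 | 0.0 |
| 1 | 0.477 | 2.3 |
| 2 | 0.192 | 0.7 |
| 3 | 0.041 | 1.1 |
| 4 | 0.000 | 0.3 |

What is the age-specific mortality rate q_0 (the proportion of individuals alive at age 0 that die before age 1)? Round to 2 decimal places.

q_0 = (l_0 − l_1) / l_0 = (1 − 0.477) / 1
     = 0.523 / 1 = 0.523 → 0.52

0.52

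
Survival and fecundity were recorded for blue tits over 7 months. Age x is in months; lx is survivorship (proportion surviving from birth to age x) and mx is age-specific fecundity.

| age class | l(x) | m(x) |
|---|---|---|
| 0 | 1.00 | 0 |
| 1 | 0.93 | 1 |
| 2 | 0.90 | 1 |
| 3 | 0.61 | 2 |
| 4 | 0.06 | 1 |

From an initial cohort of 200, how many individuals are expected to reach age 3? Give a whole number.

Expected survivors = N0 · l_3 = 200 × 0.61 = 122 → 122

122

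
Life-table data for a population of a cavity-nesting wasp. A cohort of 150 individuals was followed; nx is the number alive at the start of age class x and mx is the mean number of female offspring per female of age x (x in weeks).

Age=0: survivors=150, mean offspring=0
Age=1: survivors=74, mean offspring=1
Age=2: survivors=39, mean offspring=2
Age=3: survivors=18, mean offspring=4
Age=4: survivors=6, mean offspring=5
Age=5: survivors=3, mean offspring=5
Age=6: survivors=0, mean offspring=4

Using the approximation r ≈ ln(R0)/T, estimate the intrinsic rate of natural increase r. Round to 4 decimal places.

lx = nx/n0 = nx/150: 1, 0.49333…, 0.26, 0.12, 0.04, 0.02, 0
R0 = Σ lx·mx = 0 + 0.49333… + 0.52 + 0.48 + 0.2 + 0.1 + 0 = 1.793333…
Σ x·lx·mx = 4.273333…; T = 4.273333…/1.793333… = 2.3829…
r ≈ ln(R0)/T = ln(1.793333…)/2.3829… = 0.245111… → 0.2451

0.2451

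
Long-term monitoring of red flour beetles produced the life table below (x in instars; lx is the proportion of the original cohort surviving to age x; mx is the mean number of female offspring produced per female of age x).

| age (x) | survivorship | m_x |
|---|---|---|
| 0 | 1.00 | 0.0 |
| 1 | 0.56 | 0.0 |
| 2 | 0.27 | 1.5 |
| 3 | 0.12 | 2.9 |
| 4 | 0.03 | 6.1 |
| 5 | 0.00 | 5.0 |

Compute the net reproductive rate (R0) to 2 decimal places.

lx·mx by age: 0, 0, 0.405, 0.348, 0.183, 0
R0 = Σ lx·mx = 0.936 → 0.94

0.94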